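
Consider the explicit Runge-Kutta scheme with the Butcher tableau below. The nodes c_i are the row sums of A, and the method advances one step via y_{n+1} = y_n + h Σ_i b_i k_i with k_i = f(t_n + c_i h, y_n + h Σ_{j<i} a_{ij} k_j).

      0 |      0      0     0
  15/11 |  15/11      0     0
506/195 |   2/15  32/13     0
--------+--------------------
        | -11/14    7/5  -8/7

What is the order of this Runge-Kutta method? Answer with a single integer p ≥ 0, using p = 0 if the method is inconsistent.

b = (-11/14, 7/5, -8/7)
c = (0, 15/11, 506/195)
Ac = (0, 0, 480/143)
Σ b_i: (-11/14)·1 + 7/5·1 + (-8/7)·1 = -37/70 ≠ 1 ⇒ order 0.

0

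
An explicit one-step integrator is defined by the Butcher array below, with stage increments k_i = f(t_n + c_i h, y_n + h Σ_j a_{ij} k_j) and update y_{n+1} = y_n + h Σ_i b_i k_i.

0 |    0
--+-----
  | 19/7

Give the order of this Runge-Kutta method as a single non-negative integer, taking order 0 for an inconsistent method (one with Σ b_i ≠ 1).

b = (19/7)
c = (0)
Σ b_i: 19/7·1 = 19/7 ≠ 1 ⇒ order 0.

0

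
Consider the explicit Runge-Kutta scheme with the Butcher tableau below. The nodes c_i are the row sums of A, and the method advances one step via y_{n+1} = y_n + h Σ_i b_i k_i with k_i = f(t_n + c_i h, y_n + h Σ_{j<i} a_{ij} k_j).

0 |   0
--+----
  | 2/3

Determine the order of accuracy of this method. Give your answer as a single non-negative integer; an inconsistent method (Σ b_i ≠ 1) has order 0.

0

b = (2/3)
c = (0)
Σ b_i: 2/3·1 = 2/3 ≠ 1 ⇒ order 0.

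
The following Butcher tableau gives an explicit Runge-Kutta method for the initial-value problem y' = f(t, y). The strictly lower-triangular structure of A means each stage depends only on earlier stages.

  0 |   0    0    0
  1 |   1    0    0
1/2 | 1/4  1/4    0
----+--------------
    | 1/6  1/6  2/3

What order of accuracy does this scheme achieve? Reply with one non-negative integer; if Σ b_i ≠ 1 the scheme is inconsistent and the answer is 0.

3

b = (1/6, 1/6, 2/3)
c = (0, 1, 1/2)
Ac = (0, 0, 1/4)
Σ b_i: 1/6·1 + 1/6·1 + 2/3·1 = 1 ✓
b·c: 1/6·1 + 2/3·1/2 = 1/2 ✓
b·c²: 1/6·1 + 2/3·1/4 = 1/3 ✓
b·Ac: 2/3·1/4 = 1/6 ✓; 3 stages ⇒ order 3.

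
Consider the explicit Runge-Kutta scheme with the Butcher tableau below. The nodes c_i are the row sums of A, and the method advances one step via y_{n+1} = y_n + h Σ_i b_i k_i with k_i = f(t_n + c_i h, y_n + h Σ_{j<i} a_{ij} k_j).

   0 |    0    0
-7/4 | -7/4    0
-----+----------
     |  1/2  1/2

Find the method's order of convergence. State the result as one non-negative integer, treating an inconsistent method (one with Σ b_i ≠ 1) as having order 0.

1

b = (1/2, 1/2)
c = (0, -7/4)
Σ b_i: 1/2·1 + 1/2·1 = 1 ✓
b·c: 1/2·(-7/4) = -7/8 ≠ 1/2 ⇒ order 1.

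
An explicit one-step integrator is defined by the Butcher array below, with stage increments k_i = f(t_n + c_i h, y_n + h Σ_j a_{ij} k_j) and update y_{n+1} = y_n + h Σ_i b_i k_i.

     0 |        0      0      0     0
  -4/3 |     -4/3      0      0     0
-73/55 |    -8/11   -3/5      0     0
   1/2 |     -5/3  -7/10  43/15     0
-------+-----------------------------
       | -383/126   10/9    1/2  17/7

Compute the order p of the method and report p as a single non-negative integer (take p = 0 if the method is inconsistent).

1

b = (-383/126, 10/9, 1/2, 17/7)
c = (0, -4/3, -73/55, 1/2)
Ac = (0, 0, 4/5, -2369/825)
Σ b_i: (-383/126)·1 + 10/9·1 + 1/2·1 + 17/7·1 = 1 ✓
b·c: 10/9·(-4/3) + 1/2·(-73/55) + 17/7·1/2 = -9676/10395 ≠ 1/2 ⇒ order 1.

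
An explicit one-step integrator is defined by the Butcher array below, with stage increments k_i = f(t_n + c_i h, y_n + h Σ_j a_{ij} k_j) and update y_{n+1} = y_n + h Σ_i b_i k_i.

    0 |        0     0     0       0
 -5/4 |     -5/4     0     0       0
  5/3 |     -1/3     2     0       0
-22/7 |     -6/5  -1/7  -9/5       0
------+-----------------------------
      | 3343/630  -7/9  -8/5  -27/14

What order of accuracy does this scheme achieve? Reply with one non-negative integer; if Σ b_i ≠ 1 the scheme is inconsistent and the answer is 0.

b = (3343/630, -7/9, -8/5, -27/14)
c = (0, -5/4, 5/3, -22/7)
Ac = (0, 0, -5/2, -79/28)
Σ b_i: 3343/630·1 + (-7/9)·1 + (-8/5)·1 + (-27/14)·1 = 1 ✓
b·c: (-7/9)·(-5/4) + (-8/5)·5/3 + (-27/14)·(-22/7) = 7703/1764 ≠ 1/2 ⇒ order 1.

1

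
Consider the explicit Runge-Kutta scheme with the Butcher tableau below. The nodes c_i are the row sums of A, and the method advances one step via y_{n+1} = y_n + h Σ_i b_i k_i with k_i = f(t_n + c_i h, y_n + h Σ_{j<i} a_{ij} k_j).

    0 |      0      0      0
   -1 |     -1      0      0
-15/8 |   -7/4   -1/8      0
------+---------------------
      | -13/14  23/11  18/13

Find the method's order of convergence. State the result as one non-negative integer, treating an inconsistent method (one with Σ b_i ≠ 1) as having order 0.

b = (-13/14, 23/11, 18/13)
c = (0, -1, -15/8)
Ac = (0, 0, 1/8)
Σ b_i: (-13/14)·1 + 23/11·1 + 18/13·1 = 5099/2002 ≠ 1 ⇒ order 0.

0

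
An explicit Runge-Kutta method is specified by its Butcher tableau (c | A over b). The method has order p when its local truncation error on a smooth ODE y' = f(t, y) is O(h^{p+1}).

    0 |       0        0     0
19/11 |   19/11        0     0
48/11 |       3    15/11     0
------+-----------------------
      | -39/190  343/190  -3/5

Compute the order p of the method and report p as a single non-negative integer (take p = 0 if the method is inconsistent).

b = (-39/190, 343/190, -3/5)
c = (0, 19/11, 48/11)
Ac = (0, 0, 285/121)
Σ b_i: (-39/190)·1 + 343/190·1 + (-3/5)·1 = 1 ✓
b·c: 343/190·19/11 + (-3/5)·48/11 = 1/2 ✓
b·c²: 343/190·361/121 + (-3/5)·2304/121 = -7307/1210 ≠ 1/3 ⇒ order 2.
b·Ac: (-3/5)·285/121 = -171/121 ≠ 1/6

2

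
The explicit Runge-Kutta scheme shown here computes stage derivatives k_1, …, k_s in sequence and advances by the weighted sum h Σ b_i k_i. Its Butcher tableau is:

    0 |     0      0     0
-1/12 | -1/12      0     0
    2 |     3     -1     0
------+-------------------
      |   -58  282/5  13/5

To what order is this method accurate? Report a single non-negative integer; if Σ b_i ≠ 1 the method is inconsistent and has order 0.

b = (-58, 282/5, 13/5)
c = (0, -1/12, 2)
Ac = (0, 0, 1/12)
Σ b_i: (-58)·1 + 282/5·1 + 13/5·1 = 1 ✓
b·c: 282/5·(-1/12) + 13/5·2 = 1/2 ✓
b·c²: 282/5·1/144 + 13/5·4 = 259/24 ≠ 1/3 ⇒ order 2.
b·Ac: 13/5·1/12 = 13/60 ≠ 1/6

2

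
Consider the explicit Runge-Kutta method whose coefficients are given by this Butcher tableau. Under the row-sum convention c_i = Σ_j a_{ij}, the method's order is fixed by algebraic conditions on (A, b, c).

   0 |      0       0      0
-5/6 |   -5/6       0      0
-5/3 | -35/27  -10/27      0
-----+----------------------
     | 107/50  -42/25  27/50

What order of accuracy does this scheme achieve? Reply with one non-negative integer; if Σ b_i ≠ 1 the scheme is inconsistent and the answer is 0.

3

b = (107/50, -42/25, 27/50)
c = (0, -5/6, -5/3)
Ac = (0, 0, 25/81)
Σ b_i: 107/50·1 + (-42/25)·1 + 27/50·1 = 1 ✓
b·c: (-42/25)·(-5/6) + 27/50·(-5/3) = 1/2 ✓
b·c²: (-42/25)·25/36 + 27/50·25/9 = 1/3 ✓
b·Ac: 27/50·25/81 = 1/6 ✓; 3 stages ⇒ order 3.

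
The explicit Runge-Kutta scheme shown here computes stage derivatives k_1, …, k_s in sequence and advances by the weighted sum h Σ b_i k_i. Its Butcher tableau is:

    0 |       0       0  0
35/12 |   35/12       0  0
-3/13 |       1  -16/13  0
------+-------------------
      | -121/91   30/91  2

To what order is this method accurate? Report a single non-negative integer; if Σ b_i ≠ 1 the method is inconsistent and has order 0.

b = (-121/91, 30/91, 2)
c = (0, 35/12, -3/13)
Ac = (0, 0, -140/39)
Σ b_i: (-121/91)·1 + 30/91·1 + 2·1 = 1 ✓
b·c: 30/91·35/12 + 2·(-3/13) = 1/2 ✓
b·c²: 30/91·1225/144 + 2·9/169 = 11807/4056 ≠ 1/3 ⇒ order 2.
b·Ac: 2·(-140/39) = -280/39 ≠ 1/6

2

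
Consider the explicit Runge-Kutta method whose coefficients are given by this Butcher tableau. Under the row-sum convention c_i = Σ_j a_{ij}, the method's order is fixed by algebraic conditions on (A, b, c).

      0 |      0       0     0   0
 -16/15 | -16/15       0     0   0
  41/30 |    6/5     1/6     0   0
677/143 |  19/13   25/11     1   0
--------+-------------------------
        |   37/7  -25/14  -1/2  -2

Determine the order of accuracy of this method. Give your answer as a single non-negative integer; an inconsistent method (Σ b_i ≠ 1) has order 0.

b = (37/7, -25/14, -1/2, -2)
c = (0, -16/15, 41/30, 677/143)
Ac = (0, 0, -8/45, -349/330)
Σ b_i: 37/7·1 + (-25/14)·1 + (-1/2)·1 + (-2)·1 = 1 ✓
b·c: (-25/14)·(-16/15) + (-1/2)·41/30 + (-2)·677/143 = -165107/20020 ≠ 1/2 ⇒ order 1.

1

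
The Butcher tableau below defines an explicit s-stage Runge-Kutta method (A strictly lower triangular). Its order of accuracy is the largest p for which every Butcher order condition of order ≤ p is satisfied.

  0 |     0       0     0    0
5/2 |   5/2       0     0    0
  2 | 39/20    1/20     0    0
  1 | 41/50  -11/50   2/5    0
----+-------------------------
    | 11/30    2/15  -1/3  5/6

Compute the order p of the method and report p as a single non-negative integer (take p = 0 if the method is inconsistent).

b = (11/30, 2/15, -1/3, 5/6)
c = (0, 5/2, 2, 1)
Ac = (0, 0, 1/8, 1/4)
Σ b_i: 11/30·1 + 2/15·1 + (-1/3)·1 + 5/6·1 = 1 ✓
b·c: 2/15·5/2 + (-1/3)·2 + 5/6·1 = 1/2 ✓
b·c²: 2/15·25/4 + (-1/3)·4 + 5/6·1 = 1/3 ✓
b·Ac: (-1/3)·1/8 + 5/6·1/4 = 1/6 ✓
b·c³: 2/15·125/8 + (-1/3)·8 + 5/6·1 = 1/4 ✓
b·(c∘Ac): (-1/3)·1/4 + 5/6·1/4 = 1/8 ✓
b·Ac²: (-1/3)·5/16 + 5/6·9/40 = 1/12 ✓
b·A²c: 5/6·1/20 = 1/24 ✓; 4 stages ⇒ order 4.

4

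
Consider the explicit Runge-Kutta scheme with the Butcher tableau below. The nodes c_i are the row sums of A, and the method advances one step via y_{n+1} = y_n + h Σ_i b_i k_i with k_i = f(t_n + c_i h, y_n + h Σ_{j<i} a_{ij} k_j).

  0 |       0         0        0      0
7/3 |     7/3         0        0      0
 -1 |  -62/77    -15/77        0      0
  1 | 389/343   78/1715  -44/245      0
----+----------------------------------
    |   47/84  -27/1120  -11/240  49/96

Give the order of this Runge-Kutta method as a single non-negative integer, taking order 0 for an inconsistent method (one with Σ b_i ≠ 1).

4

b = (47/84, -27/1120, -11/240, 49/96)
c = (0, 7/3, -1, 1)
Ac = (0, 0, -5/11, 2/7)
Σ b_i: 47/84·1 + (-27/1120)·1 + (-11/240)·1 + 49/96·1 = 1 ✓
b·c: (-27/1120)·7/3 + (-11/240)·(-1) + 49/96·1 = 1/2 ✓
b·c²: (-27/1120)·49/9 + (-11/240)·1 + 49/96·1 = 1/3 ✓
b·Ac: (-11/240)·(-5/11) + 49/96·2/7 = 1/6 ✓
b·c³: (-27/1120)·343/27 + (-11/240)·(-1) + 49/96·1 = 1/4 ✓
b·(c∘Ac): (-11/240)·5/11 + 49/96·2/7 = 1/8 ✓
b·Ac²: (-11/240)·(-35/33) + 49/96·10/147 = 1/12 ✓
b·A²c: 49/96·4/49 = 1/24 ✓; 4 stages ⇒ order 4.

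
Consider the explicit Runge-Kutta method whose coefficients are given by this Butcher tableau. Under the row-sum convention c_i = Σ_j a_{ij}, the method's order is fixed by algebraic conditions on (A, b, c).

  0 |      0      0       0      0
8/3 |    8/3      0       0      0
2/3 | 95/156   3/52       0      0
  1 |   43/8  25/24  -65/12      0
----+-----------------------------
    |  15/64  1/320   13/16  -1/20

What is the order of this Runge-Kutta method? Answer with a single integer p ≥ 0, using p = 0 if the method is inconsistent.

4

b = (15/64, 1/320, 13/16, -1/20)
c = (0, 8/3, 2/3, 1)
Ac = (0, 0, 2/13, -5/6)
Σ b_i: 15/64·1 + 1/320·1 + 13/16·1 + (-1/20)·1 = 1 ✓
b·c: 1/320·8/3 + 13/16·2/3 + (-1/20)·1 = 1/2 ✓
b·c²: 1/320·64/9 + 13/16·4/9 + (-1/20)·1 = 1/3 ✓
b·Ac: 13/16·2/13 + (-1/20)·(-5/6) = 1/6 ✓
b·c³: 1/320·512/27 + 13/16·8/27 + (-1/20)·1 = 1/4 ✓
b·(c∘Ac): 13/16·4/39 + (-1/20)·(-5/6) = 1/8 ✓
b·Ac²: 13/16·16/39 + (-1/20)·5 = 1/12 ✓
b·A²c: (-1/20)·(-5/6) = 1/24 ✓; 4 stages ⇒ order 4.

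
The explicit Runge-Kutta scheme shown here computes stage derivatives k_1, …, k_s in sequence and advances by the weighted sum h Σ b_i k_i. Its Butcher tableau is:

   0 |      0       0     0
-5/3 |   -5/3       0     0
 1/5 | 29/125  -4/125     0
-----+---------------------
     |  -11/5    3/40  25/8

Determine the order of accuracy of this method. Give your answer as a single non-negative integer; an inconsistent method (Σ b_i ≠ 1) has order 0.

3

b = (-11/5, 3/40, 25/8)
c = (0, -5/3, 1/5)
Ac = (0, 0, 4/75)
Σ b_i: (-11/5)·1 + 3/40·1 + 25/8·1 = 1 ✓
b·c: 3/40·(-5/3) + 25/8·1/5 = 1/2 ✓
b·c²: 3/40·25/9 + 25/8·1/25 = 1/3 ✓
b·Ac: 25/8·4/75 = 1/6 ✓; 3 stages ⇒ order 3.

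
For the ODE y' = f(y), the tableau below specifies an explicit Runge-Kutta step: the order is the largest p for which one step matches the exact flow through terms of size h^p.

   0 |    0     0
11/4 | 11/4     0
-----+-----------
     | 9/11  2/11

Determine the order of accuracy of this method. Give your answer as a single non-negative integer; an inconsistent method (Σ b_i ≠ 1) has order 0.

2

b = (9/11, 2/11)
c = (0, 11/4)
Σ b_i: 9/11·1 + 2/11·1 = 1 ✓
b·c: 2/11·11/4 = 1/2 ✓; 2 stages ⇒ order 2.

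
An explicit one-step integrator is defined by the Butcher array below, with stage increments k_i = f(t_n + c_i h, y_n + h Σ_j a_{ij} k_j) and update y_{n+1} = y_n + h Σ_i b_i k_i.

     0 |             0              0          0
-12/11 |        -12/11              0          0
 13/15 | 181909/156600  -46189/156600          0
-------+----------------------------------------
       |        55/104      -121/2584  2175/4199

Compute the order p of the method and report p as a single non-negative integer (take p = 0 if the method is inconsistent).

3

b = (55/104, -121/2584, 2175/4199)
c = (0, -12/11, 13/15)
Ac = (0, 0, 4199/13050)
Σ b_i: 55/104·1 + (-121/2584)·1 + 2175/4199·1 = 1 ✓
b·c: (-121/2584)·(-12/11) + 2175/4199·13/15 = 1/2 ✓
b·c²: (-121/2584)·144/121 + 2175/4199·169/225 = 1/3 ✓
b·Ac: 2175/4199·4199/13050 = 1/6 ✓; 3 stages ⇒ order 3.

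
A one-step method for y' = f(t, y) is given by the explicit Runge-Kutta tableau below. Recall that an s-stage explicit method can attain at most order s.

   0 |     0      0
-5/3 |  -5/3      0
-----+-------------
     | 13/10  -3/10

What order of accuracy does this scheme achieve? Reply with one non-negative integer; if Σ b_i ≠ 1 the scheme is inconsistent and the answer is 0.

b = (13/10, -3/10)
c = (0, -5/3)
Σ b_i: 13/10·1 + (-3/10)·1 = 1 ✓
b·c: (-3/10)·(-5/3) = 1/2 ✓; 2 stages ⇒ order 2.

2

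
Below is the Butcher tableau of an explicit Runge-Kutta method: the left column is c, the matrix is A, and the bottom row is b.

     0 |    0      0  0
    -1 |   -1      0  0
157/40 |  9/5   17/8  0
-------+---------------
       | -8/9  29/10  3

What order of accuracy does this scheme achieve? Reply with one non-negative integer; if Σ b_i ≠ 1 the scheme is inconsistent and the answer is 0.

b = (-8/9, 29/10, 3)
c = (0, -1, 157/40)
Ac = (0, 0, -17/8)
Σ b_i: (-8/9)·1 + 29/10·1 + 3·1 = 451/90 ≠ 1 ⇒ order 0.

0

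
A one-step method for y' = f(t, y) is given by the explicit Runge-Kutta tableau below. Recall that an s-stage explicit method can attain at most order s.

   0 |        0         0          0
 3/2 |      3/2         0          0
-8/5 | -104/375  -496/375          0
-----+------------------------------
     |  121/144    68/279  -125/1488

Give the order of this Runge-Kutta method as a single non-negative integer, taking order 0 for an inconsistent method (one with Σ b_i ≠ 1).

b = (121/144, 68/279, -125/1488)
c = (0, 3/2, -8/5)
Ac = (0, 0, -248/125)
Σ b_i: 121/144·1 + 68/279·1 + (-125/1488)·1 = 1 ✓
b·c: 68/279·3/2 + (-125/1488)·(-8/5) = 1/2 ✓
b·c²: 68/279·9/4 + (-125/1488)·64/25 = 1/3 ✓
b·Ac: (-125/1488)·(-248/125) = 1/6 ✓; 3 stages ⇒ order 3.

3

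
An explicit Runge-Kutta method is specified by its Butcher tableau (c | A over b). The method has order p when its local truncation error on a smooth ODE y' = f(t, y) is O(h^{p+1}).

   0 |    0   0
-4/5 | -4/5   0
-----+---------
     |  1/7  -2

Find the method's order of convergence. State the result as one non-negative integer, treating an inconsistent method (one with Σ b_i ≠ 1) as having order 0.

b = (1/7, -2)
c = (0, -4/5)
Σ b_i: 1/7·1 + (-2)·1 = -13/7 ≠ 1 ⇒ order 0.

0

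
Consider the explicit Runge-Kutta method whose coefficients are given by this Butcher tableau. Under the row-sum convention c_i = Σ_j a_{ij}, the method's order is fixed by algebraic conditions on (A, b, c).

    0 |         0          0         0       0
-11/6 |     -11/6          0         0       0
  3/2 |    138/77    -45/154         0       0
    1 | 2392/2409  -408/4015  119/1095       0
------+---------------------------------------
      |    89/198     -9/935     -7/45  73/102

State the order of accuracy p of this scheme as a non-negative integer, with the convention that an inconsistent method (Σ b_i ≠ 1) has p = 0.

b = (89/198, -9/935, -7/45, 73/102)
c = (0, -11/6, 3/2, 1)
Ac = (0, 0, 15/28, 51/146)
Σ b_i: 89/198·1 + (-9/935)·1 + (-7/45)·1 + 73/102·1 = 1 ✓
b·c: (-9/935)·(-11/6) + (-7/45)·3/2 + 73/102·1 = 1/2 ✓
b·c²: (-9/935)·121/36 + (-7/45)·9/4 + 73/102·1 = 1/3 ✓
b·Ac: (-7/45)·15/28 + 73/102·51/146 = 1/6 ✓
b·c³: (-9/935)·(-1331/216) + (-7/45)·27/8 + 73/102·1 = 1/4 ✓
b·(c∘Ac): (-7/45)·45/56 + 73/102·51/146 = 1/8 ✓
b·Ac²: (-7/45)·(-55/56) + 73/102·(-85/876) = 1/12 ✓
b·A²c: 73/102·17/292 = 1/24 ✓; 4 stages ⇒ order 4.

4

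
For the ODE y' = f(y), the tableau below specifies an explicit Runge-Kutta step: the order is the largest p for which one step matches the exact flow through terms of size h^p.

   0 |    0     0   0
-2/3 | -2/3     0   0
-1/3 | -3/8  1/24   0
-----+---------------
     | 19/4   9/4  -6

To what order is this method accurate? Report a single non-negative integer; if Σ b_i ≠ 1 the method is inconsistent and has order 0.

b = (19/4, 9/4, -6)
c = (0, -2/3, -1/3)
Ac = (0, 0, -1/36)
Σ b_i: 19/4·1 + 9/4·1 + (-6)·1 = 1 ✓
b·c: 9/4·(-2/3) + (-6)·(-1/3) = 1/2 ✓
b·c²: 9/4·4/9 + (-6)·1/9 = 1/3 ✓
b·Ac: (-6)·(-1/36) = 1/6 ✓; 3 stages ⇒ order 3.

3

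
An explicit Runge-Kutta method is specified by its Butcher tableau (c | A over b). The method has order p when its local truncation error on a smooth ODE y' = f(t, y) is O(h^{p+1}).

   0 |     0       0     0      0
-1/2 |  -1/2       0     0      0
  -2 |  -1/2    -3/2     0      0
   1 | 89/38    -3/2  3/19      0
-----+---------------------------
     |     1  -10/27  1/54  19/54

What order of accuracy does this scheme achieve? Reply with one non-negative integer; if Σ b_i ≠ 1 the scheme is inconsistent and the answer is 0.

b = (1, -10/27, 1/54, 19/54)
c = (0, -1/2, -2, 1)
Ac = (0, 0, 3/4, 33/76)
Σ b_i: 1·1 + (-10/27)·1 + 1/54·1 + 19/54·1 = 1 ✓
b·c: (-10/27)·(-1/2) + 1/54·(-2) + 19/54·1 = 1/2 ✓
b·c²: (-10/27)·1/4 + 1/54·4 + 19/54·1 = 1/3 ✓
b·Ac: 1/54·3/4 + 19/54·33/76 = 1/6 ✓
b·c³: (-10/27)·(-1/8) + 1/54·(-8) + 19/54·1 = 1/4 ✓
b·(c∘Ac): 1/54·(-3/2) + 19/54·33/76 = 1/8 ✓
b·Ac²: 1/54·(-3/8) + 19/54·39/152 = 1/12 ✓
b·A²c: 19/54·9/76 = 1/24 ✓; 4 stages ⇒ order 4.

4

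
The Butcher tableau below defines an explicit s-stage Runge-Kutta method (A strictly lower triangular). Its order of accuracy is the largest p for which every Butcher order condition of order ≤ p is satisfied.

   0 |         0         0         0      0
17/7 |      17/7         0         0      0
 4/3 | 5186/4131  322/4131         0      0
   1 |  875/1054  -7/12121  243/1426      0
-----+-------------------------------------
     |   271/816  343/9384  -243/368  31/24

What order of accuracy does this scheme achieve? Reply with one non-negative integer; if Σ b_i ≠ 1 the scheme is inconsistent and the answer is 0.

b = (271/816, 343/9384, -243/368, 31/24)
c = (0, 17/7, 4/3, 1)
Ac = (0, 0, 46/243, 7/31)
Σ b_i: 271/816·1 + 343/9384·1 + (-243/368)·1 + 31/24·1 = 1 ✓
b·c: 343/9384·17/7 + (-243/368)·4/3 + 31/24·1 = 1/2 ✓
b·c²: 343/9384·289/49 + (-243/368)·16/9 + 31/24·1 = 1/3 ✓
b·Ac: (-243/368)·46/243 + 31/24·7/31 = 1/6 ✓
b·c³: 343/9384·4913/343 + (-243/368)·64/27 + 31/24·1 = 1/4 ✓
b·(c∘Ac): (-243/368)·184/729 + 31/24·7/31 = 1/8 ✓
b·Ac²: (-243/368)·782/1701 + 31/24·65/217 = 1/12 ✓
b·A²c: 31/24·1/31 = 1/24 ✓; 4 stages ⇒ order 4.

4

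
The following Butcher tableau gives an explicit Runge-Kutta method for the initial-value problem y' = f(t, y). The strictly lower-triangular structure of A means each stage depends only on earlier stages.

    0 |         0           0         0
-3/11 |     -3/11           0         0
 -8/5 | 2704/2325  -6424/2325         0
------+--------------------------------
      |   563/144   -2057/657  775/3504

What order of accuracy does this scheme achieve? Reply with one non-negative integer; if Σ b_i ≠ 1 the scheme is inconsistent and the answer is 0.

3

b = (563/144, -2057/657, 775/3504)
c = (0, -3/11, -8/5)
Ac = (0, 0, 584/775)
Σ b_i: 563/144·1 + (-2057/657)·1 + 775/3504·1 = 1 ✓
b·c: (-2057/657)·(-3/11) + 775/3504·(-8/5) = 1/2 ✓
b·c²: (-2057/657)·9/121 + 775/3504·64/25 = 1/3 ✓
b·Ac: 775/3504·584/775 = 1/6 ✓; 3 stages ⇒ order 3.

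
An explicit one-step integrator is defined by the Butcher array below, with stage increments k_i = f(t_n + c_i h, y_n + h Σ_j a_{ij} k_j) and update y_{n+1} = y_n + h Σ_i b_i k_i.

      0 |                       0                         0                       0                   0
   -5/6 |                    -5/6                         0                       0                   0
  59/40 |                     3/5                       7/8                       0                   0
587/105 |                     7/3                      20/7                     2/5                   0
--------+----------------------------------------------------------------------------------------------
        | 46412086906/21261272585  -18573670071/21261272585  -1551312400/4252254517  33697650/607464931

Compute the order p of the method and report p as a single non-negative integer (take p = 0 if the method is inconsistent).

b = (46412086906/21261272585, -18573670071/21261272585, -1551312400/4252254517, 33697650/607464931)
c = (0, -5/6, 59/40, 587/105)
Ac = (0, 0, -35/48, -3761/2100)
Σ b_i: 46412086906/21261272585·1 + (-18573670071/21261272585)·1 + (-1551312400/4252254517)·1 + 33697650/607464931·1 = 1 ✓
b·c: (-18573670071/21261272585)·(-5/6) + (-1551312400/4252254517)·59/40 + 33697650/607464931·587/105 = 1/2 ✓
b·c²: (-18573670071/21261272585)·25/36 + (-1551312400/4252254517)·3481/1600 + 33697650/607464931·344569/11025 = 1/3 ✓
b·Ac: (-1551312400/4252254517)·(-35/48) + 33697650/607464931·(-3761/2100) = 1/6 ✓
b·c³: (-18573670071/21261272585)·(-125/216) + (-1551312400/4252254517)·205379/64000 + 33697650/607464931·202262003/1157625 = 386925126504919/42862725531360 ≠ 1/4 ⇒ order 3.
b·(c∘Ac): (-1551312400/4252254517)·(-413/384) + 33697650/607464931·(-2207707/220500) = -83191506379/510270542040 ≠ 1/8
b·Ac²: (-1551312400/4252254517)·175/288 + 33697650/607464931·719303/252000 = -27703251463/437374750320 ≠ 1/12
b·A²c: 33697650/607464931·(-7/24) = -39313925/2429859724 ≠ 1/24

3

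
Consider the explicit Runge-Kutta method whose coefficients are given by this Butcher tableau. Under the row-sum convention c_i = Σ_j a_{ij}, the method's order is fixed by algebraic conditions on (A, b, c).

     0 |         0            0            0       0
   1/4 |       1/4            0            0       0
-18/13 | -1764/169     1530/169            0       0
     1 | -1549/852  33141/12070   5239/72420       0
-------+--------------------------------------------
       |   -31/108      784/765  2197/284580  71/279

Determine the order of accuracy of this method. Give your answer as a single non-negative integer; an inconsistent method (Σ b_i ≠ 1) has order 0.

b = (-31/108, 784/765, 2197/284580, 71/279)
c = (0, 1/4, -18/13, 1)
Ac = (0, 0, 765/338, 333/568)
Σ b_i: (-31/108)·1 + 784/765·1 + 2197/284580·1 + 71/279·1 = 1 ✓
b·c: 784/765·1/4 + 2197/284580·(-18/13) + 71/279·1 = 1/2 ✓
b·c²: 784/765·1/16 + 2197/284580·324/169 + 71/279·1 = 1/3 ✓
b·Ac: 2197/284580·765/338 + 71/279·333/568 = 1/6 ✓
b·c³: 784/765·1/64 + 2197/284580·(-5832/2197) + 71/279·1 = 1/4 ✓
b·(c∘Ac): 2197/284580·(-6885/2197) + 71/279·333/568 = 1/8 ✓
b·Ac²: 2197/284580·765/1352 + 71/279·705/2272 = 1/12 ✓
b·A²c: 71/279·93/568 = 1/24 ✓; 4 stages ⇒ order 4.

4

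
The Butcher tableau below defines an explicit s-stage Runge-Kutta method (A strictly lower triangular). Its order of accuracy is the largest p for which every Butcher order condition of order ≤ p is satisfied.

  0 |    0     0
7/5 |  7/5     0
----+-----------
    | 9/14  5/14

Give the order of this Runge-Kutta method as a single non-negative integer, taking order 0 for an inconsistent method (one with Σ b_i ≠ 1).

b = (9/14, 5/14)
c = (0, 7/5)
Σ b_i: 9/14·1 + 5/14·1 = 1 ✓
b·c: 5/14·7/5 = 1/2 ✓; 2 stages ⇒ order 2.

2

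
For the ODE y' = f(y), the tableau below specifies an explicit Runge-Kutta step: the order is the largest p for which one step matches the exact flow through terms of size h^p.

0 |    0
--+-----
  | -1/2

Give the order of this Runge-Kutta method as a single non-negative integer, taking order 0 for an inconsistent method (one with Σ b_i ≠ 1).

0

b = (-1/2)
c = (0)
Σ b_i: (-1/2)·1 = -1/2 ≠ 1 ⇒ order 0.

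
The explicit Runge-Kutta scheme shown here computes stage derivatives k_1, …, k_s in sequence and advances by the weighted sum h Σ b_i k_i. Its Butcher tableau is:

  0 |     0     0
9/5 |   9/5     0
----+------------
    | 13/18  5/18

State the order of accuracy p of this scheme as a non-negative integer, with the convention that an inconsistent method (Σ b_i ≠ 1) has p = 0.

b = (13/18, 5/18)
c = (0, 9/5)
Σ b_i: 13/18·1 + 5/18·1 = 1 ✓
b·c: 5/18·9/5 = 1/2 ✓; 2 stages ⇒ order 2.

2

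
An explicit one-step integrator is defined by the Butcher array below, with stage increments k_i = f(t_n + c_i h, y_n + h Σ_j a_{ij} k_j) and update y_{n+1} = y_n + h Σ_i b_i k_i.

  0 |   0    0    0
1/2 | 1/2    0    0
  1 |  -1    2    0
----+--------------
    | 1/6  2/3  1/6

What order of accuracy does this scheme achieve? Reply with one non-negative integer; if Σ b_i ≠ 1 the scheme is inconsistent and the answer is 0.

b = (1/6, 2/3, 1/6)
c = (0, 1/2, 1)
Ac = (0, 0, 1)
Σ b_i: 1/6·1 + 2/3·1 + 1/6·1 = 1 ✓
b·c: 2/3·1/2 + 1/6·1 = 1/2 ✓
b·c²: 2/3·1/4 + 1/6·1 = 1/3 ✓
b·Ac: 1/6·1 = 1/6 ✓; 3 stages ⇒ order 3.

3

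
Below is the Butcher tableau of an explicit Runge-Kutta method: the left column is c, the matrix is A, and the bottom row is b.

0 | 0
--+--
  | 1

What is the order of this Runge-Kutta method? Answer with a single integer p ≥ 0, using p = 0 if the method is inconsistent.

b = (1)
c = (0)
Σ b_i: 1·1 = 1 ✓; 1 stage ⇒ order 1.

1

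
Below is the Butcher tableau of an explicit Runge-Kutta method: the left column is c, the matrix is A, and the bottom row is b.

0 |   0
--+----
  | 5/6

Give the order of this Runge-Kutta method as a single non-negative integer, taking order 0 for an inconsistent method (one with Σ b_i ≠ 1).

b = (5/6)
c = (0)
Σ b_i: 5/6·1 = 5/6 ≠ 1 ⇒ order 0.

0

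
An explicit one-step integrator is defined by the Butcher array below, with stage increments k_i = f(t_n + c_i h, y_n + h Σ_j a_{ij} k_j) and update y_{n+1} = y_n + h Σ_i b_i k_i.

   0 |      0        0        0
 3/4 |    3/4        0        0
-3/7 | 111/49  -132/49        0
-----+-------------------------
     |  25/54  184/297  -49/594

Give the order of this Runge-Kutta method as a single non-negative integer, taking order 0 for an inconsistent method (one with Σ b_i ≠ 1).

3

b = (25/54, 184/297, -49/594)
c = (0, 3/4, -3/7)
Ac = (0, 0, -99/49)
Σ b_i: 25/54·1 + 184/297·1 + (-49/594)·1 = 1 ✓
b·c: 184/297·3/4 + (-49/594)·(-3/7) = 1/2 ✓
b·c²: 184/297·9/16 + (-49/594)·9/49 = 1/3 ✓
b·Ac: (-49/594)·(-99/49) = 1/6 ✓; 3 stages ⇒ order 3.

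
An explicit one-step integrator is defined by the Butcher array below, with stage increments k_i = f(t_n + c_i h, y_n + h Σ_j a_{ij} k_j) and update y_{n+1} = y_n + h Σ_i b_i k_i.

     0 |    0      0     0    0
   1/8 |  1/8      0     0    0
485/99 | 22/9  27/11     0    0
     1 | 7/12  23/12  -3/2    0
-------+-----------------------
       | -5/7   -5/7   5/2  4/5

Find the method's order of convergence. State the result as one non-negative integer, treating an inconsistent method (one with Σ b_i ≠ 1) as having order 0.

0

b = (-5/7, -5/7, 5/2, 4/5)
c = (0, 1/8, 485/99, 1)
Ac = (0, 0, 27/88, -7507/1056)
Σ b_i: (-5/7)·1 + (-5/7)·1 + 5/2·1 + 4/5·1 = 131/70 ≠ 1 ⇒ order 0.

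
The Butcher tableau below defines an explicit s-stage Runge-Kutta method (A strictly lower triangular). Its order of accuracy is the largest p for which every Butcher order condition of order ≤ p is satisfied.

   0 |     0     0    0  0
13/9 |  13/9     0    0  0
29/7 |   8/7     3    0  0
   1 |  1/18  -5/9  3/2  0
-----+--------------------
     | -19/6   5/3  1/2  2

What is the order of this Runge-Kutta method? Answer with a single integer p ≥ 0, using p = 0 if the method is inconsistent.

b = (-19/6, 5/3, 1/2, 2)
c = (0, 13/9, 29/7, 1)
Ac = (0, 0, 13/3, 6137/1134)
Σ b_i: (-19/6)·1 + 5/3·1 + 1/2·1 + 2·1 = 1 ✓
b·c: 5/3·13/9 + 1/2·29/7 + 2·1 = 2449/378 ≠ 1/2 ⇒ order 1.

1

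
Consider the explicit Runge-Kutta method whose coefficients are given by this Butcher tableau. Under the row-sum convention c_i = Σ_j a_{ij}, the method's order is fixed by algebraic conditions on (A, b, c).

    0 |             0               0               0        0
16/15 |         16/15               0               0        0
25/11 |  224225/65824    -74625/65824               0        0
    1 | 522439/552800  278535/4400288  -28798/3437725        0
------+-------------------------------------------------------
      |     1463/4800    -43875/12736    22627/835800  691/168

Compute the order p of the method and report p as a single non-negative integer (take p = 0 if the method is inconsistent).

b = (1463/4800, -43875/12736, 22627/835800, 691/168)
c = (0, 16/15, 25/11, 1)
Ac = (0, 0, -4975/4114, 67/1382)
Σ b_i: 1463/4800·1 + (-43875/12736)·1 + 22627/835800·1 + 691/168·1 = 1 ✓
b·c: (-43875/12736)·16/15 + 22627/835800·25/11 + 691/168·1 = 1/2 ✓
b·c²: (-43875/12736)·256/225 + 22627/835800·625/121 + 691/168·1 = 1/3 ✓
b·Ac: 22627/835800·(-4975/4114) + 691/168·67/1382 = 1/6 ✓
b·c³: (-43875/12736)·4096/3375 + 22627/835800·15625/1331 + 691/168·1 = 1/4 ✓
b·(c∘Ac): 22627/835800·(-124375/45254) + 691/168·67/1382 = 1/8 ✓
b·Ac²: 22627/835800·(-7960/6171) + 691/168·298/10365 = 1/12 ✓
b·A²c: 691/168·7/691 = 1/24 ✓; 4 stages ⇒ order 4.

4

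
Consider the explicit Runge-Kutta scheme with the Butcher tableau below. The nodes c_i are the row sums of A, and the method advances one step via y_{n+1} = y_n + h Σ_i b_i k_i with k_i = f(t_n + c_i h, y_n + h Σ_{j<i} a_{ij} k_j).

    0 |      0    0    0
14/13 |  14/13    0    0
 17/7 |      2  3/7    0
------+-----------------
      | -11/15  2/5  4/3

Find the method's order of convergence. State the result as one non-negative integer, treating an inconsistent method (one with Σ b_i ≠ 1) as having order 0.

1

b = (-11/15, 2/5, 4/3)
c = (0, 14/13, 17/7)
Ac = (0, 0, 6/13)
Σ b_i: (-11/15)·1 + 2/5·1 + 4/3·1 = 1 ✓
b·c: 2/5·14/13 + 4/3·17/7 = 5008/1365 ≠ 1/2 ⇒ order 1.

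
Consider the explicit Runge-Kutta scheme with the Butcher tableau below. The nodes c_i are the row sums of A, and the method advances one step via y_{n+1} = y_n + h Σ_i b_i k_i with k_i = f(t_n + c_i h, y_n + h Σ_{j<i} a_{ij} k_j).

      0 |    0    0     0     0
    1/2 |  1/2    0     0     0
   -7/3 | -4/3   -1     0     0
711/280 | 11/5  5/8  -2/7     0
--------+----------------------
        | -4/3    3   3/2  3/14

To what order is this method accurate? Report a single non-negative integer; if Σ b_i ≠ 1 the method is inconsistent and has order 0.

0

b = (-4/3, 3, 3/2, 3/14)
c = (0, 1/2, -7/3, 711/280)
Ac = (0, 0, -1/2, 47/48)
Σ b_i: (-4/3)·1 + 3·1 + 3/2·1 + 3/14·1 = 71/21 ≠ 1 ⇒ order 0.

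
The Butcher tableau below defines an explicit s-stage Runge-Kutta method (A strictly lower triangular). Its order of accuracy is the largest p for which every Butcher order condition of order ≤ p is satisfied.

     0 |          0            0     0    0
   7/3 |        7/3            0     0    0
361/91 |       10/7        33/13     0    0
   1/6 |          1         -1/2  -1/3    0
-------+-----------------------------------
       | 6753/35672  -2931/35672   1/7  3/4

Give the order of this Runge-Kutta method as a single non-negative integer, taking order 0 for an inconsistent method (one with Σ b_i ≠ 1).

b = (6753/35672, -2931/35672, 1/7, 3/4)
c = (0, 7/3, 361/91, 1/6)
Ac = (0, 0, 77/13, -453/182)
Σ b_i: 6753/35672·1 + (-2931/35672)·1 + 1/7·1 + 3/4·1 = 1 ✓
b·c: (-2931/35672)·7/3 + 1/7·361/91 + 3/4·1/6 = 1/2 ✓
b·c²: (-2931/35672)·49/9 + 1/7·130321/8281 + 3/4·1/36 = 1689559/927472 ≠ 1/3 ⇒ order 2.
b·Ac: 1/7·77/13 + 3/4·(-453/182) = -743/728 ≠ 1/6

2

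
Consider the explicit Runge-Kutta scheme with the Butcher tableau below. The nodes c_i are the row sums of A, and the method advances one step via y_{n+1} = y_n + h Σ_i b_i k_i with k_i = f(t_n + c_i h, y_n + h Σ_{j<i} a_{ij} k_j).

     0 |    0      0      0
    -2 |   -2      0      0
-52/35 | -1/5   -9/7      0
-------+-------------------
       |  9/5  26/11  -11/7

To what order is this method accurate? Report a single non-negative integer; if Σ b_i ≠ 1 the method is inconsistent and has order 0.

b = (9/5, 26/11, -11/7)
c = (0, -2, -52/35)
Ac = (0, 0, 18/7)
Σ b_i: 9/5·1 + 26/11·1 + (-11/7)·1 = 998/385 ≠ 1 ⇒ order 0.

0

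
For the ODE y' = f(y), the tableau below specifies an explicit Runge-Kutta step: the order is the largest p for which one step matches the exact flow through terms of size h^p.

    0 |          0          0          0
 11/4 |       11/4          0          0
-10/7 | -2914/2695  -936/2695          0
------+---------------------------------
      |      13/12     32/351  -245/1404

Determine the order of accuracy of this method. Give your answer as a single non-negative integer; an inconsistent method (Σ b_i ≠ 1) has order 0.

b = (13/12, 32/351, -245/1404)
c = (0, 11/4, -10/7)
Ac = (0, 0, -234/245)
Σ b_i: 13/12·1 + 32/351·1 + (-245/1404)·1 = 1 ✓
b·c: 32/351·11/4 + (-245/1404)·(-10/7) = 1/2 ✓
b·c²: 32/351·121/16 + (-245/1404)·100/49 = 1/3 ✓
b·Ac: (-245/1404)·(-234/245) = 1/6 ✓; 3 stages ⇒ order 3.

3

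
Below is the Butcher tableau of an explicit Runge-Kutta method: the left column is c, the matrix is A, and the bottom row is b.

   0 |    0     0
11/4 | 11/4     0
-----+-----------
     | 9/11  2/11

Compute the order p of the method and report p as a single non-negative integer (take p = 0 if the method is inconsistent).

b = (9/11, 2/11)
c = (0, 11/4)
Σ b_i: 9/11·1 + 2/11·1 = 1 ✓
b·c: 2/11·11/4 = 1/2 ✓; 2 stages ⇒ order 2.

2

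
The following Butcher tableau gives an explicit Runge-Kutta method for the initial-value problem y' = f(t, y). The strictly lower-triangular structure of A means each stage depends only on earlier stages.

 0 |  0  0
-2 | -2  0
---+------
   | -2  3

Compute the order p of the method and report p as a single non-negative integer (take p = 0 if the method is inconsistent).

b = (-2, 3)
c = (0, -2)
Σ b_i: (-2)·1 + 3·1 = 1 ✓
b·c: 3·(-2) = -6 ≠ 1/2 ⇒ order 1.

1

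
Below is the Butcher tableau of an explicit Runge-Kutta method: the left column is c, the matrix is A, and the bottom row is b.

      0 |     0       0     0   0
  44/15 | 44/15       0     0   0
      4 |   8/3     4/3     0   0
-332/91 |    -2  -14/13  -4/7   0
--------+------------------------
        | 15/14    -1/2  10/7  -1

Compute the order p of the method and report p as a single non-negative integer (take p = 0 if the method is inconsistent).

1

b = (15/14, -1/2, 10/7, -1)
c = (0, 44/15, 4, -332/91)
Ac = (0, 0, 176/45, -7432/1365)
Σ b_i: 15/14·1 + (-1/2)·1 + 10/7·1 + (-1)·1 = 1 ✓
b·c: (-1/2)·44/15 + 10/7·4 + (-1)·(-332/91) = 10778/1365 ≠ 1/2 ⇒ order 1.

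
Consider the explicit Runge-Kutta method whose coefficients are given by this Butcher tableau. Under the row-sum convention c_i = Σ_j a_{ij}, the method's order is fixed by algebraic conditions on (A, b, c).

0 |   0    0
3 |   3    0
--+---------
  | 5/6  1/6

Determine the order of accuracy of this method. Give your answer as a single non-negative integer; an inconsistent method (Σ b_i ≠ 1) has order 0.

b = (5/6, 1/6)
c = (0, 3)
Σ b_i: 5/6·1 + 1/6·1 = 1 ✓
b·c: 1/6·3 = 1/2 ✓; 2 stages ⇒ order 2.

2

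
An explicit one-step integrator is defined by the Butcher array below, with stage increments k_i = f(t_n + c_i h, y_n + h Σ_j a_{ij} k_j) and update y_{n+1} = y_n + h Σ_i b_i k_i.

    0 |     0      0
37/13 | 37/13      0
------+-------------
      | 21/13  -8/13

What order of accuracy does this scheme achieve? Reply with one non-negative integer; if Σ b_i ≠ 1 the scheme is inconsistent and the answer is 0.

1

b = (21/13, -8/13)
c = (0, 37/13)
Σ b_i: 21/13·1 + (-8/13)·1 = 1 ✓
b·c: (-8/13)·37/13 = -296/169 ≠ 1/2 ⇒ order 1.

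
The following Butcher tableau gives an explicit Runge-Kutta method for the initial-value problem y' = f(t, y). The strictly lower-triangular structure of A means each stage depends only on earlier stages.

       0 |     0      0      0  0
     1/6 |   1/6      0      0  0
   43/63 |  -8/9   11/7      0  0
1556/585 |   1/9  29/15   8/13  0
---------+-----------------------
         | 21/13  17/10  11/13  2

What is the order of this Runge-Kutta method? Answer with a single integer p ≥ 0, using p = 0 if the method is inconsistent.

b = (21/13, 17/10, 11/13, 2)
c = (0, 1/6, 43/63, 1556/585)
Ac = (0, 0, 11/42, 6079/8190)
Σ b_i: 21/13·1 + 17/10·1 + 11/13·1 + 2·1 = 801/130 ≠ 1 ⇒ order 0.

0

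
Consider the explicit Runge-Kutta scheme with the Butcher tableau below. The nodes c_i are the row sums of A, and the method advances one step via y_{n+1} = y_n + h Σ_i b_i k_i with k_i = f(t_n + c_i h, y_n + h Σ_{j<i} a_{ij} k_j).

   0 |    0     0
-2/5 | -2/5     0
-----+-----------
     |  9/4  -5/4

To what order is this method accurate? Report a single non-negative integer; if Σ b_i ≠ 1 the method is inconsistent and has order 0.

b = (9/4, -5/4)
c = (0, -2/5)
Σ b_i: 9/4·1 + (-5/4)·1 = 1 ✓
b·c: (-5/4)·(-2/5) = 1/2 ✓; 2 stages ⇒ order 2.

2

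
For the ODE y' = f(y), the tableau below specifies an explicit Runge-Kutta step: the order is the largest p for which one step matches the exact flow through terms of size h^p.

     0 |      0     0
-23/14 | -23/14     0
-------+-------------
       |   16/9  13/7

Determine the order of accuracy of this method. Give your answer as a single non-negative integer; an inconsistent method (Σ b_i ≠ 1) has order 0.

0

b = (16/9, 13/7)
c = (0, -23/14)
Σ b_i: 16/9·1 + 13/7·1 = 229/63 ≠ 1 ⇒ order 0.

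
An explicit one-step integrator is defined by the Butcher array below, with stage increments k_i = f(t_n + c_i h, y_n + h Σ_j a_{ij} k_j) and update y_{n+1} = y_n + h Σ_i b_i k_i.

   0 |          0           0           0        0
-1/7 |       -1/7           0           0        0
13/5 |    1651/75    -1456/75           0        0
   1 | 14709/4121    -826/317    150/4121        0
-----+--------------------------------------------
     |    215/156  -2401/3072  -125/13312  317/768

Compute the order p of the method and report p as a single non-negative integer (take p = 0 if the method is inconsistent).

b = (215/156, -2401/3072, -125/13312, 317/768)
c = (0, -1/7, 13/5, 1)
Ac = (0, 0, 208/75, 148/317)
Σ b_i: 215/156·1 + (-2401/3072)·1 + (-125/13312)·1 + 317/768·1 = 1 ✓
b·c: (-2401/3072)·(-1/7) + (-125/13312)·13/5 + 317/768·1 = 1/2 ✓
b·c²: (-2401/3072)·1/49 + (-125/13312)·169/25 + 317/768·1 = 1/3 ✓
b·Ac: (-125/13312)·208/75 + 317/768·148/317 = 1/6 ✓
b·c³: (-2401/3072)·(-1/343) + (-125/13312)·2197/125 + 317/768·1 = 1/4 ✓
b·(c∘Ac): (-125/13312)·2704/375 + 317/768·148/317 = 1/8 ✓
b·Ac²: (-125/13312)·(-208/525) + 317/768·428/2219 = 1/12 ✓
b·A²c: 317/768·32/317 = 1/24 ✓; 4 stages ⇒ order 4.

4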